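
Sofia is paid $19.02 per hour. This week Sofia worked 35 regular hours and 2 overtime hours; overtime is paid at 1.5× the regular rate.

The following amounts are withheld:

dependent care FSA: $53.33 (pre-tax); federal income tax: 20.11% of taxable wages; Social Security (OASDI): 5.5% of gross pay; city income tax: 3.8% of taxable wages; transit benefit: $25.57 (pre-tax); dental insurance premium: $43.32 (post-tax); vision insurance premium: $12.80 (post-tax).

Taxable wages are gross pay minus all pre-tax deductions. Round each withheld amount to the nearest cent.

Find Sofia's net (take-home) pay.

$394.04

Regular pay: 35 × $19.02 = $665.70
Overtime pay: 2 × $19.02 × 1.5 = $57.06
Gross pay = $665.70 + $57.06 = $722.76
Dependent care FSA: $53.33
Transit benefit: $25.57
Pre-tax total = $53.33 + $25.57 = $78.90
Taxable wages = $722.76 − $78.90 = $643.86
Federal income tax: $643.86 × 0.2011 = $129.48
City income tax: $643.86 × 0.038 = $24.47
Social Security (OASDI): $722.76 × 0.055 = $39.75
Dental insurance premium: $43.32
Vision insurance premium: $12.80
Total deductions = $53.33 + $25.57 + $129.48 + $24.47 + $39.75 + $43.32 + $12.80 = $328.72
Net pay = $722.76 − $328.72 = $394.04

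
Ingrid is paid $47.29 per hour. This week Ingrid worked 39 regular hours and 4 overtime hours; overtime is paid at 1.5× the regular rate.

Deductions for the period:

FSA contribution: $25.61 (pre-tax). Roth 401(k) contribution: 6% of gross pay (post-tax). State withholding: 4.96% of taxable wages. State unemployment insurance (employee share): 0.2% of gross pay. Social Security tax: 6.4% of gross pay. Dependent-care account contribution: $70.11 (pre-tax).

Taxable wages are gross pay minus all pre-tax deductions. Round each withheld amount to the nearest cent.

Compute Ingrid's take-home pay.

Regular pay: 39 × $47.29 = $1,844.31
Overtime pay: 4 × $47.29 × 1.5 = $283.74
Gross pay = $1,844.31 + $283.74 = $2,128.05
Dependent-care account contribution: $70.11
FSA contribution: $25.61
Pre-tax total = $70.11 + $25.61 = $95.72
Taxable wages = $2,128.05 − $95.72 = $2,032.33
State withholding: $2,032.33 × 0.0496 = $100.80
State unemployment insurance (employee share): $2,128.05 × 0.002 = $4.26
Social Security tax: $2,128.05 × 0.064 = $136.20
Roth 401(k) contribution: $2,128.05 × 0.06 = $127.68
Total deductions = $70.11 + $25.61 + $100.80 + $4.26 + $136.20 + $127.68 = $464.66
Net pay = $2,128.05 − $464.66 = $1,663.39

$1,663.39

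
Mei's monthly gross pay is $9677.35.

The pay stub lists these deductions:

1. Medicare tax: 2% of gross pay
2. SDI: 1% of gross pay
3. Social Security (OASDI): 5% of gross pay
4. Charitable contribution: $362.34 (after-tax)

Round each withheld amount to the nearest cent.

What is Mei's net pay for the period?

SDI: $9677.35 × 0.01 = $96.77
Social Security (OASDI): $9677.35 × 0.05 = $483.87
Medicare tax: $9677.35 × 0.02 = $193.55
Charitable contribution: $362.34
Total deductions = $96.77 + $483.87 + $193.55 + $362.34 = $1136.53
Net pay = $9677.35 − $1136.53 = $8540.82

$8540.82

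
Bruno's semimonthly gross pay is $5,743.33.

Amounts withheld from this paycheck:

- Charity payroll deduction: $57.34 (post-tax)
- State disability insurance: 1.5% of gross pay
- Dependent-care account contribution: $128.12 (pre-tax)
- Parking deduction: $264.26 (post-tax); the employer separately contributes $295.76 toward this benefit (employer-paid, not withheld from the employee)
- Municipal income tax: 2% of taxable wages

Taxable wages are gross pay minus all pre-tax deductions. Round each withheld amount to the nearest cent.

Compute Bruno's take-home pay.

Dependent-care account contribution: $128.12
Taxable wages = $5,743.33 − $128.12 = $5,615.21
Municipal income tax: $5,615.21 × 0.02 = $112.30
State disability insurance: $5,743.33 × 0.015 = $86.15
Parking deduction: $264.26
Charity payroll deduction: $57.34
(Employer's $295.76 toward parking deduction is not withheld from the employee.)
Total deductions = $128.12 + $112.30 + $86.15 + $264.26 + $57.34 = $648.17
Net pay = $5,743.33 − $648.17 = $5,095.16

$5,095.16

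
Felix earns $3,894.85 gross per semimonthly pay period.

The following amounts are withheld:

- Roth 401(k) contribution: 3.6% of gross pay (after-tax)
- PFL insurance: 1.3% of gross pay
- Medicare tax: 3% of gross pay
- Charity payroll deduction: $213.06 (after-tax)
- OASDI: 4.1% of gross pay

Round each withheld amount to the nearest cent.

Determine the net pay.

$3,214.41

Medicare tax: $3,894.85 × 0.03 = $116.85
OASDI: $3,894.85 × 0.041 = $159.69
PFL insurance: $3,894.85 × 0.013 = $50.63
Roth 401(k) contribution: $3,894.85 × 0.036 = $140.21
Charity payroll deduction: $213.06
Total deductions = $116.85 + $159.69 + $50.63 + $140.21 + $213.06 = $680.44
Net pay = $3,894.85 − $680.44 = $3,214.41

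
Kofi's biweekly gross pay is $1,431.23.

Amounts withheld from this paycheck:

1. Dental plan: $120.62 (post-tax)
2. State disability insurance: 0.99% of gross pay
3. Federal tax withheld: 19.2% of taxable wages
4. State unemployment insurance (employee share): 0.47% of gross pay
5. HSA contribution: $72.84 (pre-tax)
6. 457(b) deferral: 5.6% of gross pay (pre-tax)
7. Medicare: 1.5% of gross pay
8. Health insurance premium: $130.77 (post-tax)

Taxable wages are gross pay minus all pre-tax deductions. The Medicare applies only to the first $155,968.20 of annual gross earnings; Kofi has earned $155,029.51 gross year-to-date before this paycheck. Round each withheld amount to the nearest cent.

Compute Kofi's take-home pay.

457(b) deferral: $1,431.23 × 0.056 = $80.15
HSA contribution: $72.84
Pre-tax total = $80.15 + $72.84 = $152.99
Taxable wages = $1,431.23 − $152.99 = $1,278.24
Federal tax withheld: $1,278.24 × 0.192 = $245.42
Medicare: only $155,968.20 − $155,029.51 = $938.69 of this check is subject → $938.69 × 0.015 = $14.08
State disability insurance: $1,431.23 × 0.0099 = $14.17
State unemployment insurance (employee share): $1,431.23 × 0.0047 = $6.73
Health insurance premium: $130.77
Dental plan: $120.62
Total deductions = $80.15 + $72.84 + $245.42 + $14.08 + $14.17 + $6.73 + $130.77 + $120.62 = $684.78
Net pay = $1,431.23 − $684.78 = $746.45

$746.45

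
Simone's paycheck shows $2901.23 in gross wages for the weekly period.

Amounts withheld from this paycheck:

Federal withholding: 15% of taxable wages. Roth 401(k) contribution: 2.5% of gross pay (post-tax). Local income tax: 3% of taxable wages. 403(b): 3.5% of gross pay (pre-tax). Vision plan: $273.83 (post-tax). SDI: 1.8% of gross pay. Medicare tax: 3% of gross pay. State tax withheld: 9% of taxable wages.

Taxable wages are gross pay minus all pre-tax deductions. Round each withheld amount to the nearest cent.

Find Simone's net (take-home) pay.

$1558.16

403(b): $2901.23 × 0.035 = $101.54
Taxable wages = $2901.23 − $101.54 = $2799.69
Federal withholding: $2799.69 × 0.15 = $419.95
Local income tax: $2799.69 × 0.03 = $83.99
State tax withheld: $2799.69 × 0.09 = $251.97
Medicare tax: $2901.23 × 0.03 = $87.04
SDI: $2901.23 × 0.018 = $52.22
Roth 401(k) contribution: $2901.23 × 0.025 = $72.53
Vision plan: $273.83
Total deductions = $101.54 + $419.95 + $83.99 + $251.97 + $87.04 + $52.22 + $72.53 + $273.83 = $1343.07
Net pay = $2901.23 − $1343.07 = $1558.16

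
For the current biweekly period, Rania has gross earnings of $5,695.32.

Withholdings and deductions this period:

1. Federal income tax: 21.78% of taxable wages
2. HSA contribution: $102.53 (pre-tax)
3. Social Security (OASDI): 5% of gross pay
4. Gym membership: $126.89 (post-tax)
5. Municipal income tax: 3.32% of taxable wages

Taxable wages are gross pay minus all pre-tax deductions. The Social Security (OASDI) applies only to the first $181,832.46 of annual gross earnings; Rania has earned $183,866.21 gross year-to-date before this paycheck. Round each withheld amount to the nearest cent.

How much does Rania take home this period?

HSA contribution: $102.53
Taxable wages = $5,695.32 − $102.53 = $5,592.79
Municipal income tax: $5,592.79 × 0.0332 = $185.68
Federal income tax: $5,592.79 × 0.2178 = $1,218.11
Social Security (OASDI): annual cap $181,832.46 already reached (YTD $183,866.21), so $0.00
Gym membership: $126.89
Total deductions = $102.53 + $185.68 + $1,218.11 + $0.00 + $126.89 = $1,633.21
Net pay = $5,695.32 − $1,633.21 = $4,062.11

$4,062.11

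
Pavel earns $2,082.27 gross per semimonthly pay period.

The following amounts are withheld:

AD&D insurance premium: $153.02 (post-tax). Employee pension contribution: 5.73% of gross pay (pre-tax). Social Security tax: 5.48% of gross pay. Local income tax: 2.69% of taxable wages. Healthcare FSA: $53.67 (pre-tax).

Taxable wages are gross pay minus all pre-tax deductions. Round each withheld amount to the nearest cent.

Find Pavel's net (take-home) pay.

$1,590.80

Healthcare FSA: $53.67
Employee pension contribution: $2,082.27 × 0.0573 = $119.31
Pre-tax total = $53.67 + $119.31 = $172.98
Taxable wages = $2,082.27 − $172.98 = $1,909.29
Local income tax: $1,909.29 × 0.0269 = $51.36
Social Security tax: $2,082.27 × 0.0548 = $114.11
AD&D insurance premium: $153.02
Total deductions = $53.67 + $119.31 + $51.36 + $114.11 + $153.02 = $491.47
Net pay = $2,082.27 − $491.47 = $1,590.80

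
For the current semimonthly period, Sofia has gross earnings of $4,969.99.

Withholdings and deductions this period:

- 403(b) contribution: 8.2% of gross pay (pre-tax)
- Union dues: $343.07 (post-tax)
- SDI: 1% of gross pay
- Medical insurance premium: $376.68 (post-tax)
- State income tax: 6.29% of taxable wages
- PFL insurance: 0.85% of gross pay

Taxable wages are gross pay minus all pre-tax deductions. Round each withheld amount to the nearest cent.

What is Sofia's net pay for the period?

403(b) contribution: $4,969.99 × 0.082 = $407.54
Taxable wages = $4,969.99 − $407.54 = $4,562.45
State income tax: $4,562.45 × 0.0629 = $286.98
PFL insurance: $4,969.99 × 0.0085 = $42.24
SDI: $4,969.99 × 0.01 = $49.70
Union dues: $343.07
Medical insurance premium: $376.68
Total deductions = $407.54 + $286.98 + $42.24 + $49.70 + $343.07 + $376.68 = $1,506.21
Net pay = $4,969.99 − $1,506.21 = $3,463.78

$3,463.78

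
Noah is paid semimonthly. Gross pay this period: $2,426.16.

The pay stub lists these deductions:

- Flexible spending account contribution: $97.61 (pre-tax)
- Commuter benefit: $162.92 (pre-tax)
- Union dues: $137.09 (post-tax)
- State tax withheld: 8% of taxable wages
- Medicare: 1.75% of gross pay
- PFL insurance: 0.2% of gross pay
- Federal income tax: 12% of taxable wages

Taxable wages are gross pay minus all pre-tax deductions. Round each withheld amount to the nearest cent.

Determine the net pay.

$1,548.10

Commuter benefit: $162.92
Flexible spending account contribution: $97.61
Pre-tax total = $162.92 + $97.61 = $260.53
Taxable wages = $2,426.16 − $260.53 = $2,165.63
State tax withheld: $2,165.63 × 0.08 = $173.25
Federal income tax: $2,165.63 × 0.12 = $259.88
PFL insurance: $2,426.16 × 0.002 = $4.85
Medicare: $2,426.16 × 0.0175 = $42.46
Union dues: $137.09
Total deductions = $162.92 + $97.61 + $173.25 + $259.88 + $4.85 + $42.46 + $137.09 = $878.06
Net pay = $2,426.16 − $878.06 = $1,548.10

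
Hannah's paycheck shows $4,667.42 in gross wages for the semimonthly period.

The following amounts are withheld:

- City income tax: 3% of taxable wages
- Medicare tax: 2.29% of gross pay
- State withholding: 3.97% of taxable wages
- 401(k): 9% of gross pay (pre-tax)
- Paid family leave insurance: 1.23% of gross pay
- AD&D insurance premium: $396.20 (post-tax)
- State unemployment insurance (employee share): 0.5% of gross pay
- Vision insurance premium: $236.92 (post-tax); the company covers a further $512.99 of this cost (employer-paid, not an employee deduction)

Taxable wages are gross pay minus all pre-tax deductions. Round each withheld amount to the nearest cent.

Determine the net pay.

401(k): $4,667.42 × 0.09 = $420.07
Taxable wages = $4,667.42 − $420.07 = $4,247.35
City income tax: $4,247.35 × 0.03 = $127.42
State withholding: $4,247.35 × 0.0397 = $168.62
Medicare tax: $4,667.42 × 0.0229 = $106.88
State unemployment insurance (employee share): $4,667.42 × 0.005 = $23.34
Paid family leave insurance: $4,667.42 × 0.0123 = $57.41
Vision insurance premium: $236.92
AD&D insurance premium: $396.20
(Employer's $512.99 toward vision insurance premium is not withheld from the employee.)
Total deductions = $420.07 + $127.42 + $168.62 + $106.88 + $23.34 + $57.41 + $236.92 + $396.20 = $1,536.86
Net pay = $4,667.42 − $1,536.86 = $3,130.56

$3,130.56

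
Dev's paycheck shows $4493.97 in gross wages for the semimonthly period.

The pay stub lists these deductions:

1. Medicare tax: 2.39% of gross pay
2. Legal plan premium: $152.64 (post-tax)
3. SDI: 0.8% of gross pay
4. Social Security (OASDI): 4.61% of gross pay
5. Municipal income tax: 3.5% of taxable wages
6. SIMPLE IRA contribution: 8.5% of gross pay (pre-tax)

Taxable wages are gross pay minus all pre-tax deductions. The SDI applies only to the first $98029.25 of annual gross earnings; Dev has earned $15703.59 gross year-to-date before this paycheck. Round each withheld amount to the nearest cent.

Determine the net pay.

$3464.89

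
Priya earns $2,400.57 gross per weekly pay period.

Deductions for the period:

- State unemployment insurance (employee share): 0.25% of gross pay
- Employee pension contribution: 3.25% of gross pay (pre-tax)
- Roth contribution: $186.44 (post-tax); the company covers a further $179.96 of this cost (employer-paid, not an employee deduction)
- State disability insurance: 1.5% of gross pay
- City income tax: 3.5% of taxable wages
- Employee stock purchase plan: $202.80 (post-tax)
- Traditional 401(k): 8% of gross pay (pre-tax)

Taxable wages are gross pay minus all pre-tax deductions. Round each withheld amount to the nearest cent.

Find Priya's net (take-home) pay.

$1,624.68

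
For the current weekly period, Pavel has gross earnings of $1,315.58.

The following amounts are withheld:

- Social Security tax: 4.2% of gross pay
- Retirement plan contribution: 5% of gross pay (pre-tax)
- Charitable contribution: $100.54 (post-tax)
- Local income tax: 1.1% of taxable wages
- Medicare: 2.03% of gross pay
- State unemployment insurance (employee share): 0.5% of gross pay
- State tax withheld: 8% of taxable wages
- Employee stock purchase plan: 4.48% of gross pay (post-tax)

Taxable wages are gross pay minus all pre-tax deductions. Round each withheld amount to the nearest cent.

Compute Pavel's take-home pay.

Retirement plan contribution: $1,315.58 × 0.05 = $65.78
Taxable wages = $1,315.58 − $65.78 = $1,249.80
Local income tax: $1,249.80 × 0.011 = $13.75
State tax withheld: $1,249.80 × 0.08 = $99.98
Social Security tax: $1,315.58 × 0.042 = $55.25
State unemployment insurance (employee share): $1,315.58 × 0.005 = $6.58
Medicare: $1,315.58 × 0.0203 = $26.71
Charitable contribution: $100.54
Employee stock purchase plan: $1,315.58 × 0.0448 = $58.94
Total deductions = $65.78 + $13.75 + $99.98 + $55.25 + $6.58 + $26.71 + $100.54 + $58.94 = $427.53
Net pay = $1,315.58 − $427.53 = $888.05

$888.05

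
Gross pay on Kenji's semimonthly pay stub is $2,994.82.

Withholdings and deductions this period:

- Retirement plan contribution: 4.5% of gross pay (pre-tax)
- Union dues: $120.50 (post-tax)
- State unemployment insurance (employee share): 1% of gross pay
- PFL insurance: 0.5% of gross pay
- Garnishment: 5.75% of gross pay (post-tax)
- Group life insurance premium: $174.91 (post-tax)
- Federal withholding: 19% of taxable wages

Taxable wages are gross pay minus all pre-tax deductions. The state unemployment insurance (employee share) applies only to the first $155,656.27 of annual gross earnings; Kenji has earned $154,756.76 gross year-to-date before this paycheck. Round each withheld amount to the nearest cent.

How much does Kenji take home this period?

$1,825.06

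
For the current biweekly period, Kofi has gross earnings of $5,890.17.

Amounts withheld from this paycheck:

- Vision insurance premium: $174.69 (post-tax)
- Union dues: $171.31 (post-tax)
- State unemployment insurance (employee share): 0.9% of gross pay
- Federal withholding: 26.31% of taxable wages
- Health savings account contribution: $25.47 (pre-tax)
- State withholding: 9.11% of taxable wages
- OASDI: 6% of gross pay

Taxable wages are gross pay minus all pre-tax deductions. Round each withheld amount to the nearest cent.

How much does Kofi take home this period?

Health savings account contribution: $25.47
Taxable wages = $5,890.17 − $25.47 = $5,864.70
State withholding: $5,864.70 × 0.0911 = $534.27
Federal withholding: $5,864.70 × 0.2631 = $1,543.00
OASDI: $5,890.17 × 0.06 = $353.41
State unemployment insurance (employee share): $5,890.17 × 0.009 = $53.01
Vision insurance premium: $174.69
Union dues: $171.31
Total deductions = $25.47 + $534.27 + $1,543.00 + $353.41 + $53.01 + $174.69 + $171.31 = $2,855.16
Net pay = $5,890.17 − $2,855.16 = $3,035.01

$3,035.01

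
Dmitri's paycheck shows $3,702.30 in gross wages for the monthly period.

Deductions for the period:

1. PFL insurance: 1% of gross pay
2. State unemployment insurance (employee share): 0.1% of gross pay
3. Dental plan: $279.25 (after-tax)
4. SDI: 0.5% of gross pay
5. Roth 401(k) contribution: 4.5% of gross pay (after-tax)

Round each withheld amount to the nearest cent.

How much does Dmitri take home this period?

$3,197.22

SDI: $3,702.30 × 0.005 = $18.51
PFL insurance: $3,702.30 × 0.01 = $37.02
State unemployment insurance (employee share): $3,702.30 × 0.001 = $3.70
Dental plan: $279.25
Roth 401(k) contribution: $3,702.30 × 0.045 = $166.60
Total deductions = $18.51 + $37.02 + $3.70 + $279.25 + $166.60 = $505.08
Net pay = $3,702.30 − $505.08 = $3,197.22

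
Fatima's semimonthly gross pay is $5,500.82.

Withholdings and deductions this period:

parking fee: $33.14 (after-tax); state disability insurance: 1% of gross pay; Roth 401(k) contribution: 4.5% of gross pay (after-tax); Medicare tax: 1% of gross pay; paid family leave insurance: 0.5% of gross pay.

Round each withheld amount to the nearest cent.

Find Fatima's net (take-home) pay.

State disability insurance: $5,500.82 × 0.01 = $55.01
Medicare tax: $5,500.82 × 0.01 = $55.01
Paid family leave insurance: $5,500.82 × 0.005 = $27.50
Parking fee: $33.14
Roth 401(k) contribution: $5,500.82 × 0.045 = $247.54
Total deductions = $55.01 + $55.01 + $27.50 + $33.14 + $247.54 = $418.20
Net pay = $5,500.82 − $418.20 = $5,082.62

$5,082.62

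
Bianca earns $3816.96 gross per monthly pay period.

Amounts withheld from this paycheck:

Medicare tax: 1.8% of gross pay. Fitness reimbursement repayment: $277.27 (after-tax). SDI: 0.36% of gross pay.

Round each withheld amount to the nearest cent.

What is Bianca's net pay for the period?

$3457.24

SDI: $3816.96 × 0.0036 = $13.74
Medicare tax: $3816.96 × 0.018 = $68.71
Fitness reimbursement repayment: $277.27
Total deductions = $13.74 + $68.71 + $277.27 = $359.72
Net pay = $3816.96 − $359.72 = $3457.24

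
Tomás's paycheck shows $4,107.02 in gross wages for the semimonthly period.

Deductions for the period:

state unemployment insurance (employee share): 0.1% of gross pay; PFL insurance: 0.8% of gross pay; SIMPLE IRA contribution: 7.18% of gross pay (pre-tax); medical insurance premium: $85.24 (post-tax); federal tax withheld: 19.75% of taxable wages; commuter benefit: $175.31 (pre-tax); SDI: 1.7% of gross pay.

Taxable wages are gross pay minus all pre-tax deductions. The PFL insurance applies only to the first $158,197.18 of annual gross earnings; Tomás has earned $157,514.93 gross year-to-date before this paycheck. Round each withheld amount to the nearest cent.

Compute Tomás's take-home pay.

$2,753.93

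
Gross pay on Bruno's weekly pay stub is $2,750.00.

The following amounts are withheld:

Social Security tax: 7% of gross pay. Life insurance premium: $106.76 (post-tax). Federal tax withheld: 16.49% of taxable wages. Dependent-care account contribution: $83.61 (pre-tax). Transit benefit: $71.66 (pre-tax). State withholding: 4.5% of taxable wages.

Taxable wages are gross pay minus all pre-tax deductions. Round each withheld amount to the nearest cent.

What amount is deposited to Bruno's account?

Transit benefit: $71.66
Dependent-care account contribution: $83.61
Pre-tax total = $71.66 + $83.61 = $155.27
Taxable wages = $2,750.00 − $155.27 = $2,594.73
Federal tax withheld: $2,594.73 × 0.1649 = $427.87
State withholding: $2,594.73 × 0.045 = $116.76
Social Security tax: $2,750.00 × 0.07 = $192.50
Life insurance premium: $106.76
Total deductions = $71.66 + $83.61 + $427.87 + $116.76 + $192.50 + $106.76 = $999.16
Net pay = $2,750.00 − $999.16 = $1,750.84

$1,750.84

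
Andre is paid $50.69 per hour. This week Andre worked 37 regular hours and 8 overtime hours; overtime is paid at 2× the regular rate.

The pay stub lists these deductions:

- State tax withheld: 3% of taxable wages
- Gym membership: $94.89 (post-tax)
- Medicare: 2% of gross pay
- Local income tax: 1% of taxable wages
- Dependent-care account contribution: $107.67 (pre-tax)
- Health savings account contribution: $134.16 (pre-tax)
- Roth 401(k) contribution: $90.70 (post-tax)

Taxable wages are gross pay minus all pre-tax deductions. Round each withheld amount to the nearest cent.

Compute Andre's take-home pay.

Regular pay: 37 × $50.69 = $1,875.53
Overtime pay: 8 × $50.69 × 2 = $811.04
Gross pay = $1,875.53 + $811.04 = $2,686.57
Health savings account contribution: $134.16
Dependent-care account contribution: $107.67
Pre-tax total = $134.16 + $107.67 = $241.83
Taxable wages = $2,686.57 − $241.83 = $2,444.74
Local income tax: $2,444.74 × 0.01 = $24.45
State tax withheld: $2,444.74 × 0.03 = $73.34
Medicare: $2,686.57 × 0.02 = $53.73
Gym membership: $94.89
Roth 401(k) contribution: $90.70
Total deductions = $134.16 + $107.67 + $24.45 + $73.34 + $53.73 + $94.89 + $90.70 = $578.94
Net pay = $2,686.57 − $578.94 = $2,107.63

$2,107.63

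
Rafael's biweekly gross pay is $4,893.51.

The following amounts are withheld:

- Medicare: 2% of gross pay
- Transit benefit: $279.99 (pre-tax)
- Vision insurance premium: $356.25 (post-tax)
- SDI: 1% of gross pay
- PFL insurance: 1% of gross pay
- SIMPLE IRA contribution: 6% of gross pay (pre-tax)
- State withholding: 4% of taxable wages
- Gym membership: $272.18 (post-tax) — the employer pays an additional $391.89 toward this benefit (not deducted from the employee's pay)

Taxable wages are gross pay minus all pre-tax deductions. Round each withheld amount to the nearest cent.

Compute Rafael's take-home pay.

Transit benefit: $279.99
SIMPLE IRA contribution: $4,893.51 × 0.06 = $293.61
Pre-tax total = $279.99 + $293.61 = $573.60
Taxable wages = $4,893.51 − $573.60 = $4,319.91
State withholding: $4,319.91 × 0.04 = $172.80
Medicare: $4,893.51 × 0.02 = $97.87
PFL insurance: $4,893.51 × 0.01 = $48.94
SDI: $4,893.51 × 0.01 = $48.94
Vision insurance premium: $356.25
Gym membership: $272.18
(Employer's $391.89 toward gym membership is not withheld from the employee.)
Total deductions = $279.99 + $293.61 + $172.80 + $97.87 + $48.94 + $48.94 + $356.25 + $272.18 = $1,570.58
Net pay = $4,893.51 − $1,570.58 = $3,322.93

$3,322.93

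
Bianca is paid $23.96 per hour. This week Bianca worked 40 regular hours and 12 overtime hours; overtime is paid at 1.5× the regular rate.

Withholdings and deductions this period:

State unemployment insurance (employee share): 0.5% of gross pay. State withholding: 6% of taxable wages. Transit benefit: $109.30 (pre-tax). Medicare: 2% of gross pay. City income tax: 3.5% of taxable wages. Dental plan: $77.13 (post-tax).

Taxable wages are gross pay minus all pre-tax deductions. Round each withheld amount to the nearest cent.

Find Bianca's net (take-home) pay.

$1,046.88

Regular pay: 40 × $23.96 = $958.40
Overtime pay: 12 × $23.96 × 1.5 = $431.28
Gross pay = $958.40 + $431.28 = $1,389.68
Transit benefit: $109.30
Taxable wages = $1,389.68 − $109.30 = $1,280.38
City income tax: $1,280.38 × 0.035 = $44.81
State withholding: $1,280.38 × 0.06 = $76.82
Medicare: $1,389.68 × 0.02 = $27.79
State unemployment insurance (employee share): $1,389.68 × 0.005 = $6.95
Dental plan: $77.13
Total deductions = $109.30 + $44.81 + $76.82 + $27.79 + $6.95 + $77.13 = $342.80
Net pay = $1,389.68 − $342.80 = $1,046.88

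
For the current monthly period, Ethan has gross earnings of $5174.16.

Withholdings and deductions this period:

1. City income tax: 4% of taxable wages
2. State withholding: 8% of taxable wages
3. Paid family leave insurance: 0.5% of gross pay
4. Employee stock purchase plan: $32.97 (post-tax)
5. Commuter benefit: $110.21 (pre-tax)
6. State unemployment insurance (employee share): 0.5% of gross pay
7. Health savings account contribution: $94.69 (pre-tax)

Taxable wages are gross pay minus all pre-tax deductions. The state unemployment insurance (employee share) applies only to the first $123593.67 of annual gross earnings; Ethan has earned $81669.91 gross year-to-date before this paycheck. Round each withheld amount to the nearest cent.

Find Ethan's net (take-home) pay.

$4288.24

Health savings account contribution: $94.69
Commuter benefit: $110.21
Pre-tax total = $94.69 + $110.21 = $204.90
Taxable wages = $5174.16 − $204.90 = $4969.26
City income tax: $4969.26 × 0.04 = $198.77
State withholding: $4969.26 × 0.08 = $397.54
Paid family leave insurance: $5174.16 × 0.005 = $25.87
State unemployment insurance (employee share): cap not yet reached, full $5174.16 is subject → $5174.16 × 0.005 = $25.87
Employee stock purchase plan: $32.97
Total deductions = $94.69 + $110.21 + $198.77 + $397.54 + $25.87 + $25.87 + $32.97 = $885.92
Net pay = $5174.16 − $885.92 = $4288.24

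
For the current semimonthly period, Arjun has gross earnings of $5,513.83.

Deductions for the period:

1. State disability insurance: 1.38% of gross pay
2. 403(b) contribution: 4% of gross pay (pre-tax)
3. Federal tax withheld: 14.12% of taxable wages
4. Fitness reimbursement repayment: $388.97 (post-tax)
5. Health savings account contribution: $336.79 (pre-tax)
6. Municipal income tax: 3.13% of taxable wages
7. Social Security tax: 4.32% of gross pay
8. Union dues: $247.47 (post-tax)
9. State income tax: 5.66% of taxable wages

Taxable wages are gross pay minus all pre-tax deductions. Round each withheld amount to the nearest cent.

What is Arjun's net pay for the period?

$2,870.22

Health savings account contribution: $336.79
403(b) contribution: $5,513.83 × 0.04 = $220.55
Pre-tax total = $336.79 + $220.55 = $557.34
Taxable wages = $5,513.83 − $557.34 = $4,956.49
Municipal income tax: $4,956.49 × 0.0313 = $155.14
Federal tax withheld: $4,956.49 × 0.1412 = $699.86
State income tax: $4,956.49 × 0.0566 = $280.54
Social Security tax: $5,513.83 × 0.0432 = $238.20
State disability insurance: $5,513.83 × 0.0138 = $76.09
Union dues: $247.47
Fitness reimbursement repayment: $388.97
Total deductions = $336.79 + $220.55 + $155.14 + $699.86 + $280.54 + $238.20 + $76.09 + $247.47 + $388.97 = $2,643.61
Net pay = $5,513.83 − $2,643.61 = $2,870.22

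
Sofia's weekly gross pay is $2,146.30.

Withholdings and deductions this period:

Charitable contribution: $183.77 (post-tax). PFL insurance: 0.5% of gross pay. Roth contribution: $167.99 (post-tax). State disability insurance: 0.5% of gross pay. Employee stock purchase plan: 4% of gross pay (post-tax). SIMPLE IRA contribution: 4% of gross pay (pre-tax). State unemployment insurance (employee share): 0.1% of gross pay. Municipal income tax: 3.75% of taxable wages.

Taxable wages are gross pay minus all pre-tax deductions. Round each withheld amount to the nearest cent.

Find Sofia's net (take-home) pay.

$1,521.96

SIMPLE IRA contribution: $2,146.30 × 0.04 = $85.85
Taxable wages = $2,146.30 − $85.85 = $2,060.45
Municipal income tax: $2,060.45 × 0.0375 = $77.27
PFL insurance: $2,146.30 × 0.005 = $10.73
State unemployment insurance (employee share): $2,146.30 × 0.001 = $2.15
State disability insurance: $2,146.30 × 0.005 = $10.73
Roth contribution: $167.99
Charitable contribution: $183.77
Employee stock purchase plan: $2,146.30 × 0.04 = $85.85
Total deductions = $85.85 + $77.27 + $10.73 + $2.15 + $10.73 + $167.99 + $183.77 + $85.85 = $624.34
Net pay = $2,146.30 − $624.34 = $1,521.96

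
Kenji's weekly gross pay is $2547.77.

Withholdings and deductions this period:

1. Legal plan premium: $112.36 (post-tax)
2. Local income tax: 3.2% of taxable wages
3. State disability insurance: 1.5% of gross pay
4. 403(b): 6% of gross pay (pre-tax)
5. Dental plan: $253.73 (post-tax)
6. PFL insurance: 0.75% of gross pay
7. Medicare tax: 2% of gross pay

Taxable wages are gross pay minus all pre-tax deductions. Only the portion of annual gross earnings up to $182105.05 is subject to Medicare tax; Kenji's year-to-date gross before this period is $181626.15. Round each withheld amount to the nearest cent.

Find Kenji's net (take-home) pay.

403(b): $2547.77 × 0.06 = $152.87
Taxable wages = $2547.77 − $152.87 = $2394.90
Local income tax: $2394.90 × 0.032 = $76.64
Medicare tax: only $182105.05 − $181626.15 = $478.90 of this check is subject → $478.90 × 0.02 = $9.58
State disability insurance: $2547.77 × 0.015 = $38.22
PFL insurance: $2547.77 × 0.0075 = $19.11
Dental plan: $253.73
Legal plan premium: $112.36
Total deductions = $152.87 + $76.64 + $9.58 + $38.22 + $19.11 + $253.73 + $112.36 = $662.51
Net pay = $2547.77 − $662.51 = $1885.26

$1885.26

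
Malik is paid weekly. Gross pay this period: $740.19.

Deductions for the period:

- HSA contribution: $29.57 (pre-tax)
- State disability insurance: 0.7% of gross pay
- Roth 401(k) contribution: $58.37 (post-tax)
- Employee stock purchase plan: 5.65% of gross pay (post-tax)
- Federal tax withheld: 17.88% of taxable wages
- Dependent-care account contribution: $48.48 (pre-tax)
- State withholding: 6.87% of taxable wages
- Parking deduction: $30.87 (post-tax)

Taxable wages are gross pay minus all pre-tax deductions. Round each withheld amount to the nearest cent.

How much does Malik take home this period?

$362.02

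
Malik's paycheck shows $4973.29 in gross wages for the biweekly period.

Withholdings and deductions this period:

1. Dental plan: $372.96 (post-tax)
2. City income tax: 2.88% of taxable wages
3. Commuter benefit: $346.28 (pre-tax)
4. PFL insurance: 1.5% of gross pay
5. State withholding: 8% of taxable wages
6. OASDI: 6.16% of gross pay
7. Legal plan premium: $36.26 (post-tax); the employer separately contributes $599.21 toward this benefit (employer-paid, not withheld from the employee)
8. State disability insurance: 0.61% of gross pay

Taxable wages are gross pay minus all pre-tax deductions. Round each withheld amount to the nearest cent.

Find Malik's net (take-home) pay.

$3303.08

Commuter benefit: $346.28
Taxable wages = $4973.29 − $346.28 = $4627.01
State withholding: $4627.01 × 0.08 = $370.16
City income tax: $4627.01 × 0.0288 = $133.26
State disability insurance: $4973.29 × 0.0061 = $30.34
PFL insurance: $4973.29 × 0.015 = $74.60
OASDI: $4973.29 × 0.0616 = $306.35
Legal plan premium: $36.26
Dental plan: $372.96
(Employer's $599.21 toward legal plan premium is not withheld from the employee.)
Total deductions = $346.28 + $370.16 + $133.26 + $30.34 + $74.60 + $306.35 + $36.26 + $372.96 = $1670.21
Net pay = $4973.29 − $1670.21 = $3303.08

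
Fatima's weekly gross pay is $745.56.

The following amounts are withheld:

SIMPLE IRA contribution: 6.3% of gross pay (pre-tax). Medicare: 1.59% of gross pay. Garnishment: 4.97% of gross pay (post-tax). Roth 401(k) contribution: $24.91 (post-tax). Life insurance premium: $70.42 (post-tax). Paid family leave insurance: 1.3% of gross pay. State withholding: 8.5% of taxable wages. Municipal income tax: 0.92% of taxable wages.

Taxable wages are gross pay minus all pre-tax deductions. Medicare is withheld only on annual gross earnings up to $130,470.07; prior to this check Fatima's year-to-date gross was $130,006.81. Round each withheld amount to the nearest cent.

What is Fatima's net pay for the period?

SIMPLE IRA contribution: $745.56 × 0.063 = $46.97
Taxable wages = $745.56 − $46.97 = $698.59
Municipal income tax: $698.59 × 0.0092 = $6.43
State withholding: $698.59 × 0.085 = $59.38
Paid family leave insurance: $745.56 × 0.013 = $9.69
Medicare: only $130,470.07 − $130,006.81 = $463.26 of this check is subject → $463.26 × 0.0159 = $7.37
Roth 401(k) contribution: $24.91
Life insurance premium: $70.42
Garnishment: $745.56 × 0.0497 = $37.05
Total deductions = $46.97 + $6.43 + $59.38 + $9.69 + $7.37 + $24.91 + $70.42 + $37.05 = $262.22
Net pay = $745.56 − $262.22 = $483.34

$483.34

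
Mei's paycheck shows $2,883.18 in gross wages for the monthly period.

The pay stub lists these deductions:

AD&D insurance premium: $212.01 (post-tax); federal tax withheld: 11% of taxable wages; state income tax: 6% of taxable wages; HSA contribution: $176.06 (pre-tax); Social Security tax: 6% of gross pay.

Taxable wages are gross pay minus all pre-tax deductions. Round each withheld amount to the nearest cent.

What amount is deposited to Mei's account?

$1,861.91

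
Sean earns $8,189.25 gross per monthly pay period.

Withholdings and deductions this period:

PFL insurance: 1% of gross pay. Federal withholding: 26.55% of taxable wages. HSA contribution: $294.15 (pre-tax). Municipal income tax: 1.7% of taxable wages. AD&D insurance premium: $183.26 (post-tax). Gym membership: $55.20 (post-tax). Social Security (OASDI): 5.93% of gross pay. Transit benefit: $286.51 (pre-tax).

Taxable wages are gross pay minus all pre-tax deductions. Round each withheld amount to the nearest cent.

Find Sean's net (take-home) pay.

$4,653.19

HSA contribution: $294.15
Transit benefit: $286.51
Pre-tax total = $294.15 + $286.51 = $580.66
Taxable wages = $8,189.25 − $580.66 = $7,608.59
Municipal income tax: $7,608.59 × 0.017 = $129.35
Federal withholding: $7,608.59 × 0.2655 = $2,020.08
PFL insurance: $8,189.25 × 0.01 = $81.89
Social Security (OASDI): $8,189.25 × 0.0593 = $485.62
AD&D insurance premium: $183.26
Gym membership: $55.20
Total deductions = $294.15 + $286.51 + $129.35 + $2,020.08 + $81.89 + $485.62 + $183.26 + $55.20 = $3,536.06
Net pay = $8,189.25 − $3,536.06 = $4,653.19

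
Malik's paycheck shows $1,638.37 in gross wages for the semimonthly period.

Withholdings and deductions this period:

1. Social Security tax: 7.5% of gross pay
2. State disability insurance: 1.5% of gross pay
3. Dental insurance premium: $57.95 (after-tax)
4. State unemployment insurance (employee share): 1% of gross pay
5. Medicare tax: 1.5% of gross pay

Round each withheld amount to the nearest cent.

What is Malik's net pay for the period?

$1,392.00

Social Security tax: $1,638.37 × 0.075 = $122.88
Medicare tax: $1,638.37 × 0.015 = $24.58
State unemployment insurance (employee share): $1,638.37 × 0.01 = $16.38
State disability insurance: $1,638.37 × 0.015 = $24.58
Dental insurance premium: $57.95
Total deductions = $122.88 + $24.58 + $16.38 + $24.58 + $57.95 = $246.37
Net pay = $1,638.37 − $246.37 = $1,392.00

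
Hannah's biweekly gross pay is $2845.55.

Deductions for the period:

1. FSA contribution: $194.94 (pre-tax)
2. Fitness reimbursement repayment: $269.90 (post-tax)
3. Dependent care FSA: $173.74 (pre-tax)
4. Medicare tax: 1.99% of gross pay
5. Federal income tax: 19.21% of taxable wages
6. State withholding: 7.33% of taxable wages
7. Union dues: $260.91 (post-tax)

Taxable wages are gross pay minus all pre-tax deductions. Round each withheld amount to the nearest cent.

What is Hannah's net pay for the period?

$1232.07

Dependent care FSA: $173.74
FSA contribution: $194.94
Pre-tax total = $173.74 + $194.94 = $368.68
Taxable wages = $2845.55 − $368.68 = $2476.87
State withholding: $2476.87 × 0.0733 = $181.55
Federal income tax: $2476.87 × 0.1921 = $475.81
Medicare tax: $2845.55 × 0.0199 = $56.63
Union dues: $260.91
Fitness reimbursement repayment: $269.90
Total deductions = $173.74 + $194.94 + $181.55 + $475.81 + $56.63 + $260.91 + $269.90 = $1613.48
Net pay = $2845.55 − $1613.48 = $1232.07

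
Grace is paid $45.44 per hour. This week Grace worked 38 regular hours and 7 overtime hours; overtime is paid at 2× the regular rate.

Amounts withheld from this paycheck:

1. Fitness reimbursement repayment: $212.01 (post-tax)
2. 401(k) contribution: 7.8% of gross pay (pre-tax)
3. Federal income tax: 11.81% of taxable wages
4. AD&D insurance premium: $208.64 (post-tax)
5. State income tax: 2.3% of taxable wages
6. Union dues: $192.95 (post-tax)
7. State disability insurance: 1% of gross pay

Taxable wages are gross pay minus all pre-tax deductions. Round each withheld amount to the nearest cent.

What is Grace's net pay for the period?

$1,233.95

Regular pay: 38 × $45.44 = $1,726.72
Overtime pay: 7 × $45.44 × 2 = $636.16
Gross pay = $1,726.72 + $636.16 = $2,362.88
401(k) contribution: $2,362.88 × 0.078 = $184.30
Taxable wages = $2,362.88 − $184.30 = $2,178.58
Federal income tax: $2,178.58 × 0.1181 = $257.29
State income tax: $2,178.58 × 0.023 = $50.11
State disability insurance: $2,362.88 × 0.01 = $23.63
Fitness reimbursement repayment: $212.01
Union dues: $192.95
AD&D insurance premium: $208.64
Total deductions = $184.30 + $257.29 + $50.11 + $23.63 + $212.01 + $192.95 + $208.64 = $1,128.93
Net pay = $2,362.88 − $1,128.93 = $1,233.95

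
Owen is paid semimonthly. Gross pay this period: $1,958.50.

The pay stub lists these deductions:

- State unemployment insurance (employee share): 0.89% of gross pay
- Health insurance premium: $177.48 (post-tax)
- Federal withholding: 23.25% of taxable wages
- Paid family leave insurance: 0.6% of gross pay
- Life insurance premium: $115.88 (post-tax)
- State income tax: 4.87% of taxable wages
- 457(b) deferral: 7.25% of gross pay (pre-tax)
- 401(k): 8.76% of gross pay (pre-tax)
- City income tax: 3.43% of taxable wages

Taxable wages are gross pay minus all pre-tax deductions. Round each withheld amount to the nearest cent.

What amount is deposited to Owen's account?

401(k): $1,958.50 × 0.0876 = $171.56
457(b) deferral: $1,958.50 × 0.0725 = $141.99
Pre-tax total = $171.56 + $141.99 = $313.55
Taxable wages = $1,958.50 − $313.55 = $1,644.95
State income tax: $1,644.95 × 0.0487 = $80.11
Federal withholding: $1,644.95 × 0.2325 = $382.45
City income tax: $1,644.95 × 0.0343 = $56.42
State unemployment insurance (employee share): $1,958.50 × 0.0089 = $17.43
Paid family leave insurance: $1,958.50 × 0.006 = $11.75
Life insurance premium: $115.88
Health insurance premium: $177.48
Total deductions = $171.56 + $141.99 + $80.11 + $382.45 + $56.42 + $17.43 + $11.75 + $115.88 + $177.48 = $1,155.07
Net pay = $1,958.50 − $1,155.07 = $803.43

$803.43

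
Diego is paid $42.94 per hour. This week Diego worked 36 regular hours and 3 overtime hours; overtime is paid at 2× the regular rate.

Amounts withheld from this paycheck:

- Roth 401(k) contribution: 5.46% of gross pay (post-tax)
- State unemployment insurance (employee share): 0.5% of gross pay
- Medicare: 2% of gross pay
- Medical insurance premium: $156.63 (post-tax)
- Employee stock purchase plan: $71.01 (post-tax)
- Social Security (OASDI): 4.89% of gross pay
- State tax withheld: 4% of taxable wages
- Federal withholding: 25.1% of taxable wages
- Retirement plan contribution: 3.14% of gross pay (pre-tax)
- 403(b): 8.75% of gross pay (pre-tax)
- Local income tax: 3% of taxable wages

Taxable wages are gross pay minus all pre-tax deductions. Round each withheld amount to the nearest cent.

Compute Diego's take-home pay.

Regular pay: 36 × $42.94 = $1,545.84
Overtime pay: 3 × $42.94 × 2 = $257.64
Gross pay = $1,545.84 + $257.64 = $1,803.48
Retirement plan contribution: $1,803.48 × 0.0314 = $56.63
403(b): $1,803.48 × 0.0875 = $157.80
Pre-tax total = $56.63 + $157.80 = $214.43
Taxable wages = $1,803.48 − $214.43 = $1,589.05
State tax withheld: $1,589.05 × 0.04 = $63.56
Local income tax: $1,589.05 × 0.03 = $47.67
Federal withholding: $1,589.05 × 0.251 = $398.85
State unemployment insurance (employee share): $1,803.48 × 0.005 = $9.02
Social Security (OASDI): $1,803.48 × 0.0489 = $88.19
Medicare: $1,803.48 × 0.02 = $36.07
Medical insurance premium: $156.63
Employee stock purchase plan: $71.01
Roth 401(k) contribution: $1,803.48 × 0.0546 = $98.47
Total deductions = $56.63 + $157.80 + $63.56 + $47.67 + $398.85 + $9.02 + $88.19 + $36.07 + $156.63 + $71.01 + $98.47 = $1,183.90
Net pay = $1,803.48 − $1,183.90 = $619.58

$619.58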